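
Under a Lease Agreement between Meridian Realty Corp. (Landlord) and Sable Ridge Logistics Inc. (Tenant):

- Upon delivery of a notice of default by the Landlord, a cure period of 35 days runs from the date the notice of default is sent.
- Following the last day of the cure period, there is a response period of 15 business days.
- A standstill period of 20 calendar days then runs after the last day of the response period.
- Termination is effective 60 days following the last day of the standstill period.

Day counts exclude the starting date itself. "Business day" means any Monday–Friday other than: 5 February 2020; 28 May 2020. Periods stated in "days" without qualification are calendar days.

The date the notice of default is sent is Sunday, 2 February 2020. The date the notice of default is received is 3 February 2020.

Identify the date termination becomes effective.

15 June 2020

The last day of the cure period: 2 February 2020 + 35 days = 8 March 2020.
The last day of the response period: 15 business days after Sunday, 8 March 2020, skipping weekends — Mar 9, Mar 10, Mar 11, Mar 12, …, Mar 25, Mar 26, Mar 27 — lands on Friday, 27 March 2020.
The last day of the standstill period: 20 calendar days after 27 March 2020 is 16 April 2020.
Adding 60 calendar days to 16 April 2020 gives 15 June 2020, which is the date termination becomes effective.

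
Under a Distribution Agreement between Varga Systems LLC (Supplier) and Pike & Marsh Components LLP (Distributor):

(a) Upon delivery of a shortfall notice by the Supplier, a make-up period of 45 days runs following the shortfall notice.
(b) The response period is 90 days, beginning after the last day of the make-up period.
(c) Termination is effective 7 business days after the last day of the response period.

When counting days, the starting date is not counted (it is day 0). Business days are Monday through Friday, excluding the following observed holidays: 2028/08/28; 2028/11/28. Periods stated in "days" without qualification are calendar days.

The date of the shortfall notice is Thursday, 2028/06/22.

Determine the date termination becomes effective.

Adding 45 calendar days to 2028/06/22 gives 2028/08/06, which is the last day of the make-up period.
Adding 90 calendar days to 2028/08/06 gives 2028/11/04, which is the last day of the response period.
From Saturday, 2028/11/04, 7 business days (Nov 6, Nov 7, Nov 8, Nov 9, Nov 10, Nov 13, Nov 14, skipping weekends) brings us to Tuesday, 2028/11/14, which is the date termination becomes effective.

2028/11/14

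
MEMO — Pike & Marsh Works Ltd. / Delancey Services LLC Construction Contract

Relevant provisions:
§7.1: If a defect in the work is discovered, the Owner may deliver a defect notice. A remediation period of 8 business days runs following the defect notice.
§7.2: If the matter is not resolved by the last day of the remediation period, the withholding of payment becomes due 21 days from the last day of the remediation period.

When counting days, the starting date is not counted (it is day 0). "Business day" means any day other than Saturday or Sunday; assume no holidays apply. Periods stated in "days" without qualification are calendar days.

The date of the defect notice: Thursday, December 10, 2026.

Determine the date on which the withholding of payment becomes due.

From Thursday, December 10, 2026, 8 business days (Dec 11, Dec 14, Dec 15, Dec 16, Dec 17, Dec 18, Dec 21, Dec 22, skipping weekends) brings us to Tuesday, December 22, 2026, which is the last day of the remediation period.
The date on which the withholding of payment becomes due: 21 calendar days after December 22, 2026 is January 12, 2027.

January 12, 2027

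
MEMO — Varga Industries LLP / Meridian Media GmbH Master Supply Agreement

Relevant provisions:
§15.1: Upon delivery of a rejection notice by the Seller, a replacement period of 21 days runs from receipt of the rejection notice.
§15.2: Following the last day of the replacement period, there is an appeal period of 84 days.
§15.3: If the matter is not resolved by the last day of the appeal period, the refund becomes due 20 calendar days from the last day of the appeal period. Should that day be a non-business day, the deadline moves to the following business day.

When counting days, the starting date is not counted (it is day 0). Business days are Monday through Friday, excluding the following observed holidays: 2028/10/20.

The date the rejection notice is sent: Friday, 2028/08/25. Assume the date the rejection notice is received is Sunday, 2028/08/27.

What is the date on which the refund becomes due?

Adding 21 calendar days to 2028/08/27 gives 2028/09/17, which is the last day of the replacement period.
The last day of the appeal period: 2028/09/17 + 84 days = 2028/12/10.
The date on which the refund becomes due: 20 calendar days after 2028/12/10 is 2028/12/30. That falls on a Saturday, so it rolls to the next business day, Monday, 2029/01/01.

2029/01/01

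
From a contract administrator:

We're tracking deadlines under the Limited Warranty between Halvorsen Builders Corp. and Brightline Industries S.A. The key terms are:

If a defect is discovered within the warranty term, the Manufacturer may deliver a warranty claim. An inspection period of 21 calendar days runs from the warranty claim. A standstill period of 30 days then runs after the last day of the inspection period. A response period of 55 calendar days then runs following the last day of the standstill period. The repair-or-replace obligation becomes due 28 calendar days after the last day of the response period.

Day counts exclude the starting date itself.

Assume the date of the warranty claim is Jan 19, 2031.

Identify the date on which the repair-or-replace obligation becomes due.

Adding 21 calendar days to Jan 19, 2031 gives Feb 9, 2031, which is the last day of the inspection period.
The last day of the standstill period: 30 calendar days after Feb 9, 2031 is Mar 11, 2031.
The last day of the response period: Mar 11, 2031 + 55 days = May 5, 2031.
The date on which the repair-or-replace obligation becomes due: 28 calendar days after May 5, 2031 is Jun 2, 2031.

Jun 2, 2031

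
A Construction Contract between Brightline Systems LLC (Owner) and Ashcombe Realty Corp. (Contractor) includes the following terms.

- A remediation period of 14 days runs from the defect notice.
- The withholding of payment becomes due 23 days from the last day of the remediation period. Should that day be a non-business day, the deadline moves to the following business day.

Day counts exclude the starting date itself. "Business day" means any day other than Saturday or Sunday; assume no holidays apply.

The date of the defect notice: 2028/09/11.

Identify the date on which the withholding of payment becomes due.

2028/10/18

The last day of the remediation period: 14 calendar days after 2028/09/11 is 2028/09/25.
The date on which the withholding of payment becomes due: 2028/09/25 + 23 days = 2028/10/18. 2028/10/18 is a Wednesday, so no roll-forward applies.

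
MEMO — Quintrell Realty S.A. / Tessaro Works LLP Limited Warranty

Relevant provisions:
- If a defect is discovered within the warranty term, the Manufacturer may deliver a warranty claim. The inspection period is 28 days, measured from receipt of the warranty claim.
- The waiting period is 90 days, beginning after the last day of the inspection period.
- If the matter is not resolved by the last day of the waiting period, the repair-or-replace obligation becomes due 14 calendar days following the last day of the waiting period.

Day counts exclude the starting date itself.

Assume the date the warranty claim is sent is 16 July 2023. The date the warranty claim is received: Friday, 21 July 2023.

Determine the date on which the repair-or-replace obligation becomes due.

30 November 2023

Adding 28 calendar days to 21 July 2023 gives 18 August 2023, which is the last day of the inspection period.
The last day of the waiting period: 18 August 2023 + 90 days = 16 November 2023.
The date on which the repair-or-replace obligation becomes due: 14 calendar days after 16 November 2023 is 30 November 2023.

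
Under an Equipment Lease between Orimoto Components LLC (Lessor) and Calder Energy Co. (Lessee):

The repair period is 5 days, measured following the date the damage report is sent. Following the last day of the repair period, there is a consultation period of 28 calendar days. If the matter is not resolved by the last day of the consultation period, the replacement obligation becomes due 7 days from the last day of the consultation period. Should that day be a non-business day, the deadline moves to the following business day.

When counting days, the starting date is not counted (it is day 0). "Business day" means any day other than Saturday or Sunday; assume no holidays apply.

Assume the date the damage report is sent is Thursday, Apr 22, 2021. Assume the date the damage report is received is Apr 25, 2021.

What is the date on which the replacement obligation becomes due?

Jun 1, 2021

The last day of the repair period: 5 calendar days after Apr 22, 2021 is Apr 27, 2021.
The last day of the consultation period: Apr 27, 2021 + 28 days = May 25, 2021.
Adding 7 calendar days to May 25, 2021 gives Jun 1, 2021, which is the date on which the replacement obligation becomes due. Jun 1, 2021 is a Tuesday, so no roll-forward applies.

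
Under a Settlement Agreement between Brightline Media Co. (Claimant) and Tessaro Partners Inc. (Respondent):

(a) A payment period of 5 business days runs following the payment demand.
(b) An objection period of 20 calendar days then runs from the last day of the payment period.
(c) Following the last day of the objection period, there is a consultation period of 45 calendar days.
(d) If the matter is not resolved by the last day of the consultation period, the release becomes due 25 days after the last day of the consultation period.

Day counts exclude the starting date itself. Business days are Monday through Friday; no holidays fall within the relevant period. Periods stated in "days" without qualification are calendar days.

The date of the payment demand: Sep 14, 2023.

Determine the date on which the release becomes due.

Dec 20, 2023

From Thursday, Sep 14, 2023, 5 business days (Sep 15, Sep 18, Sep 19, Sep 20, Sep 21, skipping weekends) brings us to Thursday, Sep 21, 2023, which is the last day of the payment period.
The last day of the objection period: Sep 21, 2023 + 20 days = Oct 11, 2023.
Adding 45 calendar days to Oct 11, 2023 gives Nov 25, 2023, which is the last day of the consultation period.
Adding 25 calendar days to Nov 25, 2023 gives Dec 20, 2023, which is the date on which the release becomes due.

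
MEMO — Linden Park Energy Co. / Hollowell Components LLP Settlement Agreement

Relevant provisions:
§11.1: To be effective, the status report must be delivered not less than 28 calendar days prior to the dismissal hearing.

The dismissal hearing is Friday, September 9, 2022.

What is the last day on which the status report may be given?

August 12, 2022

September 9, 2022 minus 28 days is August 12, 2022.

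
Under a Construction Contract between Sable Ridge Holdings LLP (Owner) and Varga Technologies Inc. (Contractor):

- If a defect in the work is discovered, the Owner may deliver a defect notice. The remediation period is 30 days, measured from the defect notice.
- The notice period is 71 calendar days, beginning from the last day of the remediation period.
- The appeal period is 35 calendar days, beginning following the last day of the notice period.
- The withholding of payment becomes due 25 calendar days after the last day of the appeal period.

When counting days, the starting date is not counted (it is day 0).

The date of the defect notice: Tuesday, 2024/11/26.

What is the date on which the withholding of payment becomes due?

The last day of the remediation period: 30 calendar days after 2024/11/26 is 2024/12/26.
Adding 71 calendar days to 2024/12/26 gives 2025/03/07, which is the last day of the notice period.
Adding 35 calendar days to 2025/03/07 gives 2025/04/11, which is the last day of the appeal period.
The date on which the withholding of payment becomes due: 25 calendar days after 2025/04/11 is 2025/05/06.

2025/05/06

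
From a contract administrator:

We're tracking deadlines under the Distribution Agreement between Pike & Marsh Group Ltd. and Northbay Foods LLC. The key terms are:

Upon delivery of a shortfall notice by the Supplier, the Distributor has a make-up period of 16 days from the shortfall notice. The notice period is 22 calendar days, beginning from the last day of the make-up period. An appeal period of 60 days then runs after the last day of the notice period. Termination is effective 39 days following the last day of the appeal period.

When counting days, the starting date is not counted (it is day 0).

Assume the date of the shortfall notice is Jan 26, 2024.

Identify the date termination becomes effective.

Adding 16 calendar days to Jan 26, 2024 gives Feb 11, 2024, which is the last day of the make-up period.
The last day of the notice period: 22 calendar days after Feb 11, 2024 is Mar 4, 2024.
Adding 60 calendar days to Mar 4, 2024 gives May 3, 2024, which is the last day of the appeal period.
The date termination becomes effective: 39 calendar days after May 3, 2024 is Jun 11, 2024.

Jun 11, 2024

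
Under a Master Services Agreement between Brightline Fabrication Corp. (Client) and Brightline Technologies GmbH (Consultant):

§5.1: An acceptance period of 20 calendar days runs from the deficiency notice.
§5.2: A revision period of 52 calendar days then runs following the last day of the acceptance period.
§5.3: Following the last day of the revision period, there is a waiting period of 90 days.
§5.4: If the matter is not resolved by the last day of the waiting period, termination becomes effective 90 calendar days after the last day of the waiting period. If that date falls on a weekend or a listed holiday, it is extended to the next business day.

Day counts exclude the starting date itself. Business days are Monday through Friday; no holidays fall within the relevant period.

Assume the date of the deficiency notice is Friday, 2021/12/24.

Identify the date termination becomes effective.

The last day of the acceptance period: 2021/12/24 + 20 days = 2022/01/13.
Adding 52 calendar days to 2022/01/13 gives 2022/03/06, which is the last day of the revision period.
The last day of the waiting period: 90 calendar days after 2022/03/06 is 2022/06/04.
The date termination becomes effective: 90 calendar days after 2022/06/04 is 2022/09/02. 2022/09/02 is a Friday, so no roll-forward applies.

2022/09/02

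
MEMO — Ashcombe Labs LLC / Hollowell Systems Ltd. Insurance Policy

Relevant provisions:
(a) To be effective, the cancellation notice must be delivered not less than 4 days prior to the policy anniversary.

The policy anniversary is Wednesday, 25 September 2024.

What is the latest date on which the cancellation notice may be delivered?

21 September 2024

Counting back 4 calendar days from 25 September 2024 gives 21 September 2024.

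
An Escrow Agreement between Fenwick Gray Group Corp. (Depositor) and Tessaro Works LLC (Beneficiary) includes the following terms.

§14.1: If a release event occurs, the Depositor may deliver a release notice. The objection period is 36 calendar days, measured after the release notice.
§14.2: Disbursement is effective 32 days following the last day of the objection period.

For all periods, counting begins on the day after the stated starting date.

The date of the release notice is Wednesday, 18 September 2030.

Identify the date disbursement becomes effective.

The last day of the objection period: 18 September 2030 + 36 days = 24 October 2030.
The date disbursement becomes effective: 32 calendar days after 24 October 2030 is 25 November 2030.

25 November 2030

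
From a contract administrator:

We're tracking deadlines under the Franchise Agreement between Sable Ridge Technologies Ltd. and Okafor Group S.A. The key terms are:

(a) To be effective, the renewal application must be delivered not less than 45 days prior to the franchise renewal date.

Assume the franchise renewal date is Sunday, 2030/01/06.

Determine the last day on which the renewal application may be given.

2029/11/22

Counting back 45 calendar days from 2030/01/06 gives 2029/11/22.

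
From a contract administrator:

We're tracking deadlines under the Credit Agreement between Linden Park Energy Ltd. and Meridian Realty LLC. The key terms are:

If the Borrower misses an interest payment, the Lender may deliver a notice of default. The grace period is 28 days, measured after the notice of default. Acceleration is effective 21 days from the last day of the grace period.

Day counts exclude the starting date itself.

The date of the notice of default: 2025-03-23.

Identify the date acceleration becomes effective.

2025-05-11

Adding 28 calendar days to 2025-03-23 gives 2025-04-20, which is the last day of the grace period.
The date acceleration becomes effective: 21 calendar days after 2025-04-20 is 2025-05-11.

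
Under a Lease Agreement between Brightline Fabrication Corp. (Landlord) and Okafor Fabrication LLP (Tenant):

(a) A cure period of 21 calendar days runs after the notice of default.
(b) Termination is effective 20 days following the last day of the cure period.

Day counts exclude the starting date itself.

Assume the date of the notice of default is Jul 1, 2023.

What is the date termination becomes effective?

Aug 11, 2023

Adding 21 calendar days to Jul 1, 2023 gives Jul 22, 2023, which is the last day of the cure period.
Adding 20 calendar days to Jul 22, 2023 gives Aug 11, 2023, which is the date termination becomes effective.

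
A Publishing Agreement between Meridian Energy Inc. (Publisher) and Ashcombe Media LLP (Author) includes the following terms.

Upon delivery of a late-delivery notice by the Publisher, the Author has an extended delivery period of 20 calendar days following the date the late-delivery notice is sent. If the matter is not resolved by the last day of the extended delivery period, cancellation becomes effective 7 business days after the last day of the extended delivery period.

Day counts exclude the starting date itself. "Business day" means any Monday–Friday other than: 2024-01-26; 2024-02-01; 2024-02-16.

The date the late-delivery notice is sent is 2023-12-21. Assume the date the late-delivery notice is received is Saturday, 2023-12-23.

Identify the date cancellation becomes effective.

The last day of the extended delivery period: 20 calendar days after 2023-12-21 is 2024-01-10.
The date cancellation becomes effective: counting 7 business days from Wednesday, 2024-01-10 (Jan 11, Jan 12, Jan 15, Jan 16, Jan 17, Jan 18, Jan 19, skipping weekends) reaches Friday, 2024-01-19.

2024-01-19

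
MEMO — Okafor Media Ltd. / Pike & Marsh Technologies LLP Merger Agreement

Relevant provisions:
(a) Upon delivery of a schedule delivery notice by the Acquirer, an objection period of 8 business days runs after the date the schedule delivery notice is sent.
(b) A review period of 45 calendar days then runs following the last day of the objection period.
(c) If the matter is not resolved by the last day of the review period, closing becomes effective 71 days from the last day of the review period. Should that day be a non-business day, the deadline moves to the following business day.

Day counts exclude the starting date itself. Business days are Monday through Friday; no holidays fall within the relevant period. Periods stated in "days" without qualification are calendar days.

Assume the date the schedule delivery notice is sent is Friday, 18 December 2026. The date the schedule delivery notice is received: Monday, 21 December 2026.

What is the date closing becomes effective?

26 April 2027

From Friday, 18 December 2026, 8 business days (Dec 21, Dec 22, Dec 23, Dec 24, Dec 25, Dec 28, Dec 29, Dec 30, skipping weekends) brings us to Wednesday, 30 December 2026, which is the last day of the objection period.
Adding 45 calendar days to 30 December 2026 gives 13 February 2027, which is the last day of the review period.
The date closing becomes effective: 13 February 2027 + 71 days = 25 April 2027. That falls on a Sunday, so it rolls to the next business day, Monday, 26 April 2027.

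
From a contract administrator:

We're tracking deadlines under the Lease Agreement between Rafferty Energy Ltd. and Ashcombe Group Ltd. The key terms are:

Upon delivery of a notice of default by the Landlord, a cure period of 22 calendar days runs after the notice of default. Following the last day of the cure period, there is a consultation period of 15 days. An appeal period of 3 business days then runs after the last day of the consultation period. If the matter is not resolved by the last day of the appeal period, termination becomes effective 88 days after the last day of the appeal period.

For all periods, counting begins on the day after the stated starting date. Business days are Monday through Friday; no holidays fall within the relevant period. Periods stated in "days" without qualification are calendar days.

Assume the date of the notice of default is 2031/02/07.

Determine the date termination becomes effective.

The last day of the cure period: 22 calendar days after 2031/02/07 is 2031/03/01.
The last day of the consultation period: 2031/03/01 + 15 days = 2031/03/16.
The last day of the appeal period: 3 business days after Sunday, 2031/03/16, skipping weekends — Mar 17, Mar 18, Mar 19 — lands on Wednesday, 2031/03/19.
The date termination becomes effective: 88 calendar days after 2031/03/19 is 2031/06/15.

2031/06/15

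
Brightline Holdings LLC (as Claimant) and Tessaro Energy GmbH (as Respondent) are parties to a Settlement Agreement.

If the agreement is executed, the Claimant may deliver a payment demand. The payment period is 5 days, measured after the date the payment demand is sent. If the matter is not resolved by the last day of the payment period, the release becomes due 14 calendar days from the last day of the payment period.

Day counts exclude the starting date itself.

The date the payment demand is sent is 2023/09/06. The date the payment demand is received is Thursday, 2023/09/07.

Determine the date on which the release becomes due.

The last day of the payment period: 2023/09/06 + 5 days = 2023/09/11.
The date on which the release becomes due: 14 calendar days after 2023/09/11 is 2023/09/25.

2023/09/25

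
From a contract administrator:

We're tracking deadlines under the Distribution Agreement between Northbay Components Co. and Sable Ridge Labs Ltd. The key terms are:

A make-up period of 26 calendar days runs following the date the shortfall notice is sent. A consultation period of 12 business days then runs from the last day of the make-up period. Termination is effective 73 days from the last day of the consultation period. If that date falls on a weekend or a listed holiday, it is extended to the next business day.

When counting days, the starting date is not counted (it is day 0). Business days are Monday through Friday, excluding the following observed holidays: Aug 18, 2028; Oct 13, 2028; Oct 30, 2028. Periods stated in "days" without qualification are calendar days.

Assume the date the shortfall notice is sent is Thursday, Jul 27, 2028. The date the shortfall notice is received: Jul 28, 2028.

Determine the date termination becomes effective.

The last day of the make-up period: Jul 27, 2028 + 26 days = Aug 22, 2028.
From Tuesday, Aug 22, 2028, 12 business days (Aug 23, Aug 24, Aug 25, Aug 28, …, Sep 5, Sep 6, Sep 7, skipping weekends) brings us to Thursday, Sep 7, 2028, which is the last day of the consultation period.
Adding 73 calendar days to Sep 7, 2028 gives Nov 19, 2028, which is the date termination becomes effective. That falls on a Sunday, so it rolls to the next business day, Monday, Nov 20, 2028.

Nov 20, 2028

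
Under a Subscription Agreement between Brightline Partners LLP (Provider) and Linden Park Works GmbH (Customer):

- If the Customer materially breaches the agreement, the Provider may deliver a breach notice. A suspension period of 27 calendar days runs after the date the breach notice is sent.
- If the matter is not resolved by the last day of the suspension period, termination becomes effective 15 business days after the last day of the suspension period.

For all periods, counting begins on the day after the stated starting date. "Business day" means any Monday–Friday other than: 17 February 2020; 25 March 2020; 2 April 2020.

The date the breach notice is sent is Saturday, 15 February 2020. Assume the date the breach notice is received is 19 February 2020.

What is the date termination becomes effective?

7 April 2020

Adding 27 calendar days to 15 February 2020 gives 13 March 2020, which is the last day of the suspension period.
From Friday, 13 March 2020, 15 business days (Mar 16, Mar 17, Mar 18, Mar 19, …, Apr 3, Apr 6, Apr 7, skipping weekends and the listed holidays on Mar 25, Apr 2) brings us to Tuesday, 7 April 2020, which is the date termination becomes effective.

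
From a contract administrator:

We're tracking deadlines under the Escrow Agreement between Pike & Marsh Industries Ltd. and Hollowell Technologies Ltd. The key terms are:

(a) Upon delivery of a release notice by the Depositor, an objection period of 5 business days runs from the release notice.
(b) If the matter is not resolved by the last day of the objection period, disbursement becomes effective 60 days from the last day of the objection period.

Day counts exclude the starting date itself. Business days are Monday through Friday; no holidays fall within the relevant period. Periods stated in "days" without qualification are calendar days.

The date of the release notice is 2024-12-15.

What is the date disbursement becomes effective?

The last day of the objection period: 5 business days after Sunday, 2024-12-15, skipping weekends — Dec 16, Dec 17, Dec 18, Dec 19, Dec 20 — lands on Friday, 2024-12-20.
Adding 60 calendar days to 2024-12-20 gives 2025-02-18, which is the date disbursement becomes effective.

2025-02-18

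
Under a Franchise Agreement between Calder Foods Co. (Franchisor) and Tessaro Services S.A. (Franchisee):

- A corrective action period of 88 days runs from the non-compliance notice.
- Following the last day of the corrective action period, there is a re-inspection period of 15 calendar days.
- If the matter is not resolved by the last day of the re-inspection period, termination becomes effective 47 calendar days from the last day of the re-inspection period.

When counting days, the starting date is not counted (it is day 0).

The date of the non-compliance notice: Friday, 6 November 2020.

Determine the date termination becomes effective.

The last day of the corrective action period: 88 calendar days after 6 November 2020 is 2 February 2021.
The last day of the re-inspection period: 15 calendar days after 2 February 2021 is 17 February 2021.
Adding 47 calendar days to 17 February 2021 gives 5 April 2021, which is the date termination becomes effective.

5 April 2021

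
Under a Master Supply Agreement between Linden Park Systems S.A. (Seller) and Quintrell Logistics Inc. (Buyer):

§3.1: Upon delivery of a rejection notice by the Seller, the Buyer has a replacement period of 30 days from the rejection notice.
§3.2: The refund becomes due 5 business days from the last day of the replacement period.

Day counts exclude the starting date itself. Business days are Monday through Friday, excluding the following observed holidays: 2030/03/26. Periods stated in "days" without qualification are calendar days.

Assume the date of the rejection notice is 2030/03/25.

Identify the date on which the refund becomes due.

The last day of the replacement period: 30 calendar days after 2030/03/25 is 2030/04/24.
The date on which the refund becomes due: counting 5 business days from Wednesday, 2030/04/24 (Apr 25, Apr 26, Apr 29, Apr 30, May 1, skipping weekends) reaches Wednesday, 2030/05/01.

2030/05/01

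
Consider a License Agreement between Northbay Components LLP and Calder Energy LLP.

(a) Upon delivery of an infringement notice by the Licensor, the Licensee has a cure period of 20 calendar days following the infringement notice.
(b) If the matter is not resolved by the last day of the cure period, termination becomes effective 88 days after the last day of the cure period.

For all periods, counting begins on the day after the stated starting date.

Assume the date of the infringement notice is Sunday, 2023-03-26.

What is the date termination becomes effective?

The last day of the cure period: 2023-03-26 + 20 days = 2023-04-15.
The date termination becomes effective: 88 calendar days after 2023-04-15 is 2023-07-12.

2023-07-12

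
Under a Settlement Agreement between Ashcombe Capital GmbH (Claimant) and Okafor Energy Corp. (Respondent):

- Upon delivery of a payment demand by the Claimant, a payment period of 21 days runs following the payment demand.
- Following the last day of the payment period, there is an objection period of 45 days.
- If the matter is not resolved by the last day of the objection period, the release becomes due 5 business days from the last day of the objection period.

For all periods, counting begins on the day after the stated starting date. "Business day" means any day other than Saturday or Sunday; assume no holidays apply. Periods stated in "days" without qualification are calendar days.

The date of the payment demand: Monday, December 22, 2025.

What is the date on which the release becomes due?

March 5, 2026

Adding 21 calendar days to December 22, 2025 gives January 12, 2026, which is the last day of the payment period.
The last day of the objection period: 45 calendar days after January 12, 2026 is February 26, 2026.
The date on which the release becomes due: 5 business days after Thursday, February 26, 2026, skipping weekends — Feb 27, Mar 2, Mar 3, Mar 4, Mar 5 — lands on Thursday, March 5, 2026.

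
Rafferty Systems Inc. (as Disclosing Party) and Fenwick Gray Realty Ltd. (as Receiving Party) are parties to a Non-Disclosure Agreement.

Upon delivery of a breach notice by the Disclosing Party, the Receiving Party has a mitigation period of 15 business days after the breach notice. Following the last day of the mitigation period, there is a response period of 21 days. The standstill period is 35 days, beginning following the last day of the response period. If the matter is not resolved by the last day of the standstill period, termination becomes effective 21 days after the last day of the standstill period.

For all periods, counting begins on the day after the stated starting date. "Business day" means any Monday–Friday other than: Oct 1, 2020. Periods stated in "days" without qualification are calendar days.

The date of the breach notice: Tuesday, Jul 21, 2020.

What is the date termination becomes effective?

The last day of the mitigation period: counting 15 business days from Tuesday, Jul 21, 2020 (Jul 22, Jul 23, Jul 24, Jul 27, …, Aug 7, Aug 10, Aug 11, skipping weekends) reaches Tuesday, Aug 11, 2020.
Adding 21 calendar days to Aug 11, 2020 gives Sep 1, 2020, which is the last day of the response period.
The last day of the standstill period: Sep 1, 2020 + 35 days = Oct 6, 2020.
The date termination becomes effective: Oct 6, 2020 + 21 days = Oct 27, 2020.

Oct 27, 2020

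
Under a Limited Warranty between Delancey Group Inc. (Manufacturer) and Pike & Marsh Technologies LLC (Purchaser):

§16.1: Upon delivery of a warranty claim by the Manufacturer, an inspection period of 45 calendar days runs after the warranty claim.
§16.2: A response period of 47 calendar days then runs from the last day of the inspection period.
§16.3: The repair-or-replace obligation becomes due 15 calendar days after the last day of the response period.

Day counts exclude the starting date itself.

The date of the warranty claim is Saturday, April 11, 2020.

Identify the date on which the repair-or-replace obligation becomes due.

July 27, 2020

The last day of the inspection period: 45 calendar days after April 11, 2020 is May 26, 2020.
Adding 47 calendar days to May 26, 2020 gives July 12, 2020, which is the last day of the response period.
The date on which the repair-or-replace obligation becomes due: July 12, 2020 + 15 days = July 27, 2020.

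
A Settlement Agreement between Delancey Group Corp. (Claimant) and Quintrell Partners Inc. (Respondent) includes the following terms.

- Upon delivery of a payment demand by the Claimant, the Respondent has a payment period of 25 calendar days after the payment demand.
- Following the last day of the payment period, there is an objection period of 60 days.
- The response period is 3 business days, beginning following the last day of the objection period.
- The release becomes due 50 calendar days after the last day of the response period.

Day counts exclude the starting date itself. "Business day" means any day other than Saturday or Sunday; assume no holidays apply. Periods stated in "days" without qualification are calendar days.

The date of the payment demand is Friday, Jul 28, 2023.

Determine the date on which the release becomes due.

The last day of the payment period: 25 calendar days after Jul 28, 2023 is Aug 22, 2023.
The last day of the objection period: 60 calendar days after Aug 22, 2023 is Oct 21, 2023.
The last day of the response period: 3 business days after Saturday, Oct 21, 2023, skipping weekends — Oct 23, Oct 24, Oct 25 — lands on Wednesday, Oct 25, 2023.
The date on which the release becomes due: 50 calendar days after Oct 25, 2023 is Dec 14, 2023.

Dec 14, 2023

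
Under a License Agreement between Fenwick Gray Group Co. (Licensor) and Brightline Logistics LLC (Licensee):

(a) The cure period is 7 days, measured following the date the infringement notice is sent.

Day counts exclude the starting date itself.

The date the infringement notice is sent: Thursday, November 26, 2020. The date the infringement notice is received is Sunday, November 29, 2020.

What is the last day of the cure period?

The last day of the cure period: November 26, 2020 + 7 days = December 3, 2020.

December 3, 2020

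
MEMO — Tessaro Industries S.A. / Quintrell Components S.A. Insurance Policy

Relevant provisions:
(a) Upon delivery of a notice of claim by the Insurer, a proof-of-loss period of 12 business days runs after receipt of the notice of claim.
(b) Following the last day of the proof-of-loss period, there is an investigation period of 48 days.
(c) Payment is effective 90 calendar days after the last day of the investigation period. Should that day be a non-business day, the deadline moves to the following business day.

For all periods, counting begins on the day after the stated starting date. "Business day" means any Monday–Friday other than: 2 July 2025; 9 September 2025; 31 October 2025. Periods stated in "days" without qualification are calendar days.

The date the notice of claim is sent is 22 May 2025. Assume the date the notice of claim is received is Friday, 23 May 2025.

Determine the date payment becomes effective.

The last day of the proof-of-loss period: counting 12 business days from Friday, 23 May 2025 (May 26, May 27, May 28, May 29, …, Jun 6, Jun 9, Jun 10, skipping weekends) reaches Tuesday, 10 June 2025.
The last day of the investigation period: 48 calendar days after 10 June 2025 is 28 July 2025.
The date payment becomes effective: 90 calendar days after 28 July 2025 is 26 October 2025. That falls on a Sunday, so it rolls to the next business day, Monday, 27 October 2025.

27 October 2025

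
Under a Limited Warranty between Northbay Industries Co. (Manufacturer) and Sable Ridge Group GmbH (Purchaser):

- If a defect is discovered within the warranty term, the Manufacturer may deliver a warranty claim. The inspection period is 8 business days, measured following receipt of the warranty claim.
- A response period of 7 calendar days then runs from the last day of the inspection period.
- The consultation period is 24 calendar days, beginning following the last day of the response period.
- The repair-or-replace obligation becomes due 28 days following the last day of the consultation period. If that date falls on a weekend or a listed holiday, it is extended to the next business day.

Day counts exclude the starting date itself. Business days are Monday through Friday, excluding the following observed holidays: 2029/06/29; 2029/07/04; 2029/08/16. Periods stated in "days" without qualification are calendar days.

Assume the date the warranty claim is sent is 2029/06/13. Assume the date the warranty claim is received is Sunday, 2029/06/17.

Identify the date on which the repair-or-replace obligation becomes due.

2029/08/27

From Sunday, 2029/06/17, 8 business days (Jun 18, Jun 19, Jun 20, Jun 21, Jun 22, Jun 25, Jun 26, Jun 27, skipping weekends) brings us to Wednesday, 2029/06/27, which is the last day of the inspection period.
The last day of the response period: 7 calendar days after 2029/06/27 is 2029/07/04.
Adding 24 calendar days to 2029/07/04 gives 2029/07/28, which is the last day of the consultation period.
Adding 28 calendar days to 2029/07/28 gives 2029/08/25, which is the date on which the repair-or-replace obligation becomes due. That falls on a Saturday, so it rolls to the next business day, Monday, 2029/08/27.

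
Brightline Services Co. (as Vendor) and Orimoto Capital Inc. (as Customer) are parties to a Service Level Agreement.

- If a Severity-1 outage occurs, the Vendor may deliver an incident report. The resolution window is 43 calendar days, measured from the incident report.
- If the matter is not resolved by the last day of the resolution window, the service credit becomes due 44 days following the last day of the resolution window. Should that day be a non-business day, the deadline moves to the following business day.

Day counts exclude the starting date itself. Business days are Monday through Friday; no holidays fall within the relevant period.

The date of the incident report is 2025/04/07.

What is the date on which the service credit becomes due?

2025/07/03

Adding 43 calendar days to 2025/04/07 gives 2025/05/20, which is the last day of the resolution window.
The date on which the service credit becomes due: 44 calendar days after 2025/05/20 is 2025/07/03. 2025/07/03 is a Thursday, so no roll-forward applies.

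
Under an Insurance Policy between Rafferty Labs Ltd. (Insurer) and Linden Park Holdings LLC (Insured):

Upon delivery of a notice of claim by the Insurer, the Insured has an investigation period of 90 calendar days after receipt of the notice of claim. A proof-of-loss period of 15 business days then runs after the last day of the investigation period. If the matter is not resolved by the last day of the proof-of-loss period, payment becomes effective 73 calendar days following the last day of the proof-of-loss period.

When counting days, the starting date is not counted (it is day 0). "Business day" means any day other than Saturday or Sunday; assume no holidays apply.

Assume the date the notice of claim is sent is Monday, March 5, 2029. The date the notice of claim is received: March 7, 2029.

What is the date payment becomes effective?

The last day of the investigation period: 90 calendar days after March 7, 2029 is June 5, 2029.
The last day of the proof-of-loss period: 15 business days after Tuesday, June 5, 2029, skipping weekends — Jun 6, Jun 7, Jun 8, Jun 11, …, Jun 22, Jun 25, Jun 26 — lands on Tuesday, June 26, 2029.
The date payment becomes effective: June 26, 2029 + 73 days = September 7, 2029.

September 7, 2029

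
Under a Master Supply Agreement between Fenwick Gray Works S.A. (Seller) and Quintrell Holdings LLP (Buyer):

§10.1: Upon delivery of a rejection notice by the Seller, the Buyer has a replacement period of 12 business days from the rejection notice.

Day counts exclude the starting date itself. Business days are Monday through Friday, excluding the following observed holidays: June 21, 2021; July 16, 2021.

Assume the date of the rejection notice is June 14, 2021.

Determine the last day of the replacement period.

July 1, 2021

From Monday, June 14, 2021, 12 business days (Jun 15, Jun 16, Jun 17, Jun 18, …, Jun 29, Jun 30, Jul 1, skipping weekends and the listed holiday on Jun 21) brings us to Thursday, July 1, 2021, which is the last day of the replacement period.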